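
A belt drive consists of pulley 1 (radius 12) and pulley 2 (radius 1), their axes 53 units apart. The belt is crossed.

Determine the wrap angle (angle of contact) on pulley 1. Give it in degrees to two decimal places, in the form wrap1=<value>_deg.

crossed belt: β = asin((r1+r2)/C) = asin(13/53) = 14.1986°
wrap1 = wrap2 = π + 2β = 208.3971°

wrap1=208.40_deg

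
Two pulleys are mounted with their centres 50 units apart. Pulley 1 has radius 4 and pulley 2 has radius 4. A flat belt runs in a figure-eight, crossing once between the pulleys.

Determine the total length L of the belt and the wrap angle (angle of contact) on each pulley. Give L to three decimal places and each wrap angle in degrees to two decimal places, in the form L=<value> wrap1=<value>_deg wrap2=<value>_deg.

L=126.415 wrap1=198.41_deg wrap2=198.41_deg

crossed belt: β = asin((r1+r2)/C) = asin(8/50) = 9.2069°
wrap1 = wrap2 = π + 2β = 198.4138°
tangent length = C·cosβ = 49.3559
L = (r1+r2)·wrap + 2·C·cosβ = 8·3.4630 + 2·49.3559 = 126.4155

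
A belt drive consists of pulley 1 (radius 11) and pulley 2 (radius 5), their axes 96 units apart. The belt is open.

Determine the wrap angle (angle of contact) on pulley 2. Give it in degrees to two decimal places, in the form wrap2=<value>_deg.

open belt: β = asin((r2−r1)/C) = asin(-6/96) = -3.5833°
wrap1 = π − 2β = 187.1666°
wrap2 = π + 2β = 172.8334°

wrap2=172.83_deg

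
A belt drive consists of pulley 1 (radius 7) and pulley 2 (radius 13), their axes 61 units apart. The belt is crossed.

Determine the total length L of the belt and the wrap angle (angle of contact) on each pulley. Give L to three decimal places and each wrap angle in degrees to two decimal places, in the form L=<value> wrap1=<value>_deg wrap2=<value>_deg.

crossed belt: β = asin((r1+r2)/C) = asin(20/61) = 19.1395°
wrap1 = wrap2 = π + 2β = 218.2789°
tangent length = C·cosβ = 57.6281
L = (r1+r2)·wrap + 2·C·cosβ = 20·3.8097 + 2·57.6281 = 191.4500

L=191.450 wrap1=218.28_deg wrap2=218.28_deg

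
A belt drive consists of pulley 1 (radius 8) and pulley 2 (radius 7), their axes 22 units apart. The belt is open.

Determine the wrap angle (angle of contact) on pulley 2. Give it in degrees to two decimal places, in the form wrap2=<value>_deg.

wrap2=174.79_deg

open belt: β = asin((r2−r1)/C) = asin(-1/22) = -2.6053°
wrap1 = π − 2β = 185.2105°
wrap2 = π + 2β = 174.7895°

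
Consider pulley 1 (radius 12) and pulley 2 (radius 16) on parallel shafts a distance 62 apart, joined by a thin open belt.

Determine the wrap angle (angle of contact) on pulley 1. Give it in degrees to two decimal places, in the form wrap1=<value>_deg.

wrap1=172.60_deg

open belt: β = asin((r2−r1)/C) = asin(4/62) = 3.6991°
wrap1 = π − 2β = 172.6019°
wrap2 = π + 2β = 187.3981°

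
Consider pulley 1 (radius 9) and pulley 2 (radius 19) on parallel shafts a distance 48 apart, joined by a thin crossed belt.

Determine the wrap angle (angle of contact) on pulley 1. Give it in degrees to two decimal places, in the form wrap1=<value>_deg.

crossed belt: β = asin((r1+r2)/C) = asin(28/48) = 35.6853°
wrap1 = wrap2 = π + 2β = 251.3707°

wrap1=251.37_deg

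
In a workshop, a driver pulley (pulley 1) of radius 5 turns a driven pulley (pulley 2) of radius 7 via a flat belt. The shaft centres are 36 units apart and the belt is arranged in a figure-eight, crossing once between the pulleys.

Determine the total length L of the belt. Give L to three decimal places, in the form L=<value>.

L=113.737

crossed belt: β = asin((r1+r2)/C) = asin(12/36) = 19.4712°
wrap1 = wrap2 = π + 2β = 218.9424°
tangent length = C·cosβ = 33.9411
L = (r1+r2)·wrap + 2·C·cosβ = 12·3.8213 + 2·33.9411 = 113.7374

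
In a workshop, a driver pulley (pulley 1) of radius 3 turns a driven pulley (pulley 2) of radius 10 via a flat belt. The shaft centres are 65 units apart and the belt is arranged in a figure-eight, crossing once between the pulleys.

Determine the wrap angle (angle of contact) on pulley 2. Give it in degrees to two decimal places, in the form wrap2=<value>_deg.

crossed belt: β = asin((r1+r2)/C) = asin(13/65) = 11.5370°
wrap1 = wrap2 = π + 2β = 203.0739°

wrap2=203.07_deg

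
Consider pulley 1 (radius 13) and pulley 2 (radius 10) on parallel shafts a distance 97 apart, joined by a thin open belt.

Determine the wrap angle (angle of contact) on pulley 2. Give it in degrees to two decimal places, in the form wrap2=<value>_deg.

wrap2=176.46_deg

open belt: β = asin((r2−r1)/C) = asin(-3/97) = -1.7723°
wrap1 = π − 2β = 183.5446°
wrap2 = π + 2β = 176.4554°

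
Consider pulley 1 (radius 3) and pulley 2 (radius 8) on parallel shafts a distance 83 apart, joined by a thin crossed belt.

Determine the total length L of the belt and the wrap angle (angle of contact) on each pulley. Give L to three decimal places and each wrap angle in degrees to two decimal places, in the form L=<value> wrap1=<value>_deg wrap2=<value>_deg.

crossed belt: β = asin((r1+r2)/C) = asin(11/83) = 7.6158°
wrap1 = wrap2 = π + 2β = 195.2316°
tangent length = C·cosβ = 82.2679
L = (r1+r2)·wrap + 2·C·cosβ = 11·3.4074 + 2·82.2679 = 202.0175

L=202.017 wrap1=195.23_deg wrap2=195.23_deg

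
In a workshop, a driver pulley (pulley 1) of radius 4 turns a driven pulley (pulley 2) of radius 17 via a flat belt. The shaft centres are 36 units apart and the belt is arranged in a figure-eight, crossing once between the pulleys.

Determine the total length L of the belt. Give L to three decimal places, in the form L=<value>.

crossed belt: β = asin((r1+r2)/C) = asin(21/36) = 35.6853°
wrap1 = wrap2 = π + 2β = 251.3707°
tangent length = C·cosβ = 29.2404
L = (r1+r2)·wrap + 2·C·cosβ = 21·4.3872 + 2·29.2404 = 150.6129

L=150.613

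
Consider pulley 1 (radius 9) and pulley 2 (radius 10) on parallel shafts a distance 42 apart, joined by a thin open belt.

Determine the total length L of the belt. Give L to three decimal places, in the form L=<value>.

open belt: β = asin((r2−r1)/C) = asin(1/42) = 1.3643°
wrap1 = π − 2β = 177.2714°
wrap2 = π + 2β = 182.7286°
tangent length = C·cosβ = 41.9881
L = r1·wrap1 + r2·wrap2 + 2·C·cosβ = 9·3.0940 + 10·3.1892 + 2·41.9881 = 143.7141

L=143.714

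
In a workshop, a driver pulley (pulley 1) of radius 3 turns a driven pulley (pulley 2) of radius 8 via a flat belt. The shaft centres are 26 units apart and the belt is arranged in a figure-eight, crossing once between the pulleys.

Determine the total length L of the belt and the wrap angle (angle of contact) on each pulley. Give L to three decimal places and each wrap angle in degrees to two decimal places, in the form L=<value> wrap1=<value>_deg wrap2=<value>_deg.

L=91.285 wrap1=230.06_deg wrap2=230.06_deg

crossed belt: β = asin((r1+r2)/C) = asin(11/26) = 25.0290°
wrap1 = wrap2 = π + 2β = 230.0580°
tangent length = C·cosβ = 23.5584
L = (r1+r2)·wrap + 2·C·cosβ = 11·4.0153 + 2·23.5584 = 91.2848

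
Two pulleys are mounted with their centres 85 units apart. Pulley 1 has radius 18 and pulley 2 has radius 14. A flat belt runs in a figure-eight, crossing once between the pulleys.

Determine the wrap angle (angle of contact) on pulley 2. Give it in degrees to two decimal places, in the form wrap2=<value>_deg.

wrap2=224.23_deg

crossed belt: β = asin((r1+r2)/C) = asin(32/85) = 22.1152°
wrap1 = wrap2 = π + 2β = 224.2305°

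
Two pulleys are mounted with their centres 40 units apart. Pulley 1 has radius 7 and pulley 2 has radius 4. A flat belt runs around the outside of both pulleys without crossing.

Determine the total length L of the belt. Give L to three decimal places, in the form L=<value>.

L=114.783

open belt: β = asin((r2−r1)/C) = asin(-3/40) = -4.3012°
wrap1 = π − 2β = 188.6024°
wrap2 = π + 2β = 171.3976°
tangent length = C·cosβ = 39.8873
L = r1·wrap1 + r2·wrap2 + 2·C·cosβ = 7·3.2917 + 4·2.9915 + 2·39.8873 = 114.7826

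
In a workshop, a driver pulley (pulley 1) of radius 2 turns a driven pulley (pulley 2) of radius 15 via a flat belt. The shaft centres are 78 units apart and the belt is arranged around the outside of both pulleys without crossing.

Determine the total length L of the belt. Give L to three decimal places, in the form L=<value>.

open belt: β = asin((r2−r1)/C) = asin(13/78) = 9.5941°
wrap1 = π − 2β = 160.8119°
wrap2 = π + 2β = 199.1881°
tangent length = C·cosβ = 76.9090
L = r1·wrap1 + r2·wrap2 + 2·C·cosβ = 2·2.8067 + 15·3.4765 + 2·76.9090 = 211.5788

L=211.579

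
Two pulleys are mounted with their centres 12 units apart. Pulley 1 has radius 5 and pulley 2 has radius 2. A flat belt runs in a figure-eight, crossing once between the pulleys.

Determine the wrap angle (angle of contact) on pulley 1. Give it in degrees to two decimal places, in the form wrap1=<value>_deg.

wrap1=251.37_deg

crossed belt: β = asin((r1+r2)/C) = asin(7/12) = 35.6853°
wrap1 = wrap2 = π + 2β = 251.3707°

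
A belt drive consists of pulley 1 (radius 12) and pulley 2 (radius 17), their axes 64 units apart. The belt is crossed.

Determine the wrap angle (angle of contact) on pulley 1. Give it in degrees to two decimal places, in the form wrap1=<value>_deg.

wrap1=233.89_deg

crossed belt: β = asin((r1+r2)/C) = asin(29/64) = 26.9444°
wrap1 = wrap2 = π + 2β = 233.8887°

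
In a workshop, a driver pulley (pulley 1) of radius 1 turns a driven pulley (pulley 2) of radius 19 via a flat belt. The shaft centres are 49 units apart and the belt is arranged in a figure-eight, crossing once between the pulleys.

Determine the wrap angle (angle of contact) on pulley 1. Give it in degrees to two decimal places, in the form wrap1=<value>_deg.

crossed belt: β = asin((r1+r2)/C) = asin(20/49) = 24.0895°
wrap1 = wrap2 = π + 2β = 228.1790°

wrap1=228.18_deg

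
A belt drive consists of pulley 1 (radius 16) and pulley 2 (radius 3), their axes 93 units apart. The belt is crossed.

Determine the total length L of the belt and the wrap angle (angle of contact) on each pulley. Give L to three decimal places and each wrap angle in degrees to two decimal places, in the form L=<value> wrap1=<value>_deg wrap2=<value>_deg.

L=249.586 wrap1=203.58_deg wrap2=203.58_deg

crossed belt: β = asin((r1+r2)/C) = asin(19/93) = 11.7886°
wrap1 = wrap2 = π + 2β = 203.5772°
tangent length = C·cosβ = 91.0385
L = (r1+r2)·wrap + 2·C·cosβ = 19·3.5531 + 2·91.0385 = 249.5857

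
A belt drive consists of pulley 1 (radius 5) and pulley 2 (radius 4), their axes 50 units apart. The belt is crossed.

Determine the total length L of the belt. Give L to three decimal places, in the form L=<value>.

crossed belt: β = asin((r1+r2)/C) = asin(9/50) = 10.3698°
wrap1 = wrap2 = π + 2β = 200.7395°
tangent length = C·cosβ = 49.1833
L = (r1+r2)·wrap + 2·C·cosβ = 9·3.5036 + 2·49.1833 = 129.8988

L=129.899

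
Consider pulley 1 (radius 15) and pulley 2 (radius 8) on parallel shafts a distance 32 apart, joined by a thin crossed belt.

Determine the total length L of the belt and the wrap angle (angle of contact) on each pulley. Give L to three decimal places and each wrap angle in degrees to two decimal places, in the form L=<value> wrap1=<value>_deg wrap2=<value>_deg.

crossed belt: β = asin((r1+r2)/C) = asin(23/32) = 45.9514°
wrap1 = wrap2 = π + 2β = 271.9027°
tangent length = C·cosβ = 22.2486
L = (r1+r2)·wrap + 2·C·cosβ = 23·4.7456 + 2·22.2486 = 153.6459

L=153.646 wrap1=271.90_deg wrap2=271.90_deg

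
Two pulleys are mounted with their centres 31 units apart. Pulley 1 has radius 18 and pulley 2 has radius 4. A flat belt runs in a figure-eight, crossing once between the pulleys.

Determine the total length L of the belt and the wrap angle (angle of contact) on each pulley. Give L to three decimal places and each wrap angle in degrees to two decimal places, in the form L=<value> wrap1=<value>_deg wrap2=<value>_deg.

L=147.513 wrap1=270.42_deg wrap2=270.42_deg

crossed belt: β = asin((r1+r2)/C) = asin(22/31) = 45.2087°
wrap1 = wrap2 = π + 2β = 270.4174°
tangent length = C·cosβ = 21.8403
L = (r1+r2)·wrap + 2·C·cosβ = 22·4.7197 + 2·21.8403 = 147.5135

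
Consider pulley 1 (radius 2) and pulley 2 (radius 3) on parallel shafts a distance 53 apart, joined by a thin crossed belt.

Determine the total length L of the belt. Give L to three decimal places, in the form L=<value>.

L=122.180

crossed belt: β = asin((r1+r2)/C) = asin(5/53) = 5.4133°
wrap1 = wrap2 = π + 2β = 190.8266°
tangent length = C·cosβ = 52.7636
L = (r1+r2)·wrap + 2·C·cosβ = 5·3.3306 + 2·52.7636 = 122.1800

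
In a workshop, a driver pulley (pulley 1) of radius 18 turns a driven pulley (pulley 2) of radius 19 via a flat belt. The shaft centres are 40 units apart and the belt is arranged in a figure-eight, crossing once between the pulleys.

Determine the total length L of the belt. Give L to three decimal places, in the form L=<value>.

L=234.033

crossed belt: β = asin((r1+r2)/C) = asin(37/40) = 67.6684°
wrap1 = wrap2 = π + 2β = 315.3367°
tangent length = C·cosβ = 15.1987
L = (r1+r2)·wrap + 2·C·cosβ = 37·5.5037 + 2·15.1987 = 234.0329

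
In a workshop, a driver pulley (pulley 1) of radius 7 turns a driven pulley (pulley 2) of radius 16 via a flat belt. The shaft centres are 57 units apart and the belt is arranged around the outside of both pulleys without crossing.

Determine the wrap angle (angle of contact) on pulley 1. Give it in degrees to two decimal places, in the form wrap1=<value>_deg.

wrap1=161.83_deg

open belt: β = asin((r2−r1)/C) = asin(9/57) = 9.0847°
wrap1 = π − 2β = 161.8306°
wrap2 = π + 2β = 198.1694°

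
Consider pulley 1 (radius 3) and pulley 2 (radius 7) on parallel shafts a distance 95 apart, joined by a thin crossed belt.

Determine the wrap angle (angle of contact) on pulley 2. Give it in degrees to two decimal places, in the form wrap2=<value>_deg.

crossed belt: β = asin((r1+r2)/C) = asin(10/95) = 6.0423°
wrap1 = wrap2 = π + 2β = 192.0847°

wrap2=192.08_deg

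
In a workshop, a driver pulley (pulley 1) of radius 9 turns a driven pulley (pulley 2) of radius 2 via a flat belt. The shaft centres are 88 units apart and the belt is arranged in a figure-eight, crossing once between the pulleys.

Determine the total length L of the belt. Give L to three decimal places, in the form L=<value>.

crossed belt: β = asin((r1+r2)/C) = asin(11/88) = 7.1808°
wrap1 = wrap2 = π + 2β = 194.3615°
tangent length = C·cosβ = 87.3098
L = (r1+r2)·wrap + 2·C·cosβ = 11·3.3922 + 2·87.3098 = 211.9343

L=211.934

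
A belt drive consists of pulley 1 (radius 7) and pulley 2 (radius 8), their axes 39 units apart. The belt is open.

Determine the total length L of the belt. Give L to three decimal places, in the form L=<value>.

L=125.150

open belt: β = asin((r2−r1)/C) = asin(1/39) = 1.4693°
wrap1 = π − 2β = 177.0614°
wrap2 = π + 2β = 182.9386°
tangent length = C·cosβ = 38.9872
L = r1·wrap1 + r2·wrap2 + 2·C·cosβ = 7·3.0903 + 8·3.1929 + 2·38.9872 = 125.1495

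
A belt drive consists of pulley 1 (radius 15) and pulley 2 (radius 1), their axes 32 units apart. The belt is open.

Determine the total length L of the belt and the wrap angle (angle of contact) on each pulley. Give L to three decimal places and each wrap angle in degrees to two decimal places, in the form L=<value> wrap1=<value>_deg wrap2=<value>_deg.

open belt: β = asin((r2−r1)/C) = asin(-14/32) = -25.9445°
wrap1 = π − 2β = 231.8890°
wrap2 = π + 2β = 128.1110°
tangent length = C·cosβ = 28.7750
L = r1·wrap1 + r2·wrap2 + 2·C·cosβ = 15·4.0472 + 1·2.2360 + 2·28.7750 = 120.4943

L=120.494 wrap1=231.89_deg wrap2=128.11_deg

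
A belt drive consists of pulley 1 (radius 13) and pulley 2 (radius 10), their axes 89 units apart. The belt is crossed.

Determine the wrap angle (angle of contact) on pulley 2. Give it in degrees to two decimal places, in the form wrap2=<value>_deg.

wrap2=209.95_deg

crossed belt: β = asin((r1+r2)/C) = asin(23/89) = 14.9767°
wrap1 = wrap2 = π + 2β = 209.9535°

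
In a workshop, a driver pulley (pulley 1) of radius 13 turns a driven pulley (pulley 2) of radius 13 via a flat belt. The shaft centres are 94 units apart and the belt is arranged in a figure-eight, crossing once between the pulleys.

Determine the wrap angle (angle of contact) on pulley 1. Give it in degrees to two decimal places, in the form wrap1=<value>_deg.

crossed belt: β = asin((r1+r2)/C) = asin(26/94) = 16.0571°
wrap1 = wrap2 = π + 2β = 212.1143°

wrap1=212.11_deg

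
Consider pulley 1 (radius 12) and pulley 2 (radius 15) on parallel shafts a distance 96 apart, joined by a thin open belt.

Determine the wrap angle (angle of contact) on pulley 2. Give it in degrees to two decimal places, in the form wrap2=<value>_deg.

wrap2=183.58_deg

open belt: β = asin((r2−r1)/C) = asin(3/96) = 1.7908°
wrap1 = π − 2β = 176.4184°
wrap2 = π + 2β = 183.5816°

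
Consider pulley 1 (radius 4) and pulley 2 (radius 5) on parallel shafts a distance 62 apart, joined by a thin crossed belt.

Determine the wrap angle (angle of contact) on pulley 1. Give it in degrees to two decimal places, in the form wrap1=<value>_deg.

crossed belt: β = asin((r1+r2)/C) = asin(9/62) = 8.3466°
wrap1 = wrap2 = π + 2β = 196.6932°

wrap1=196.69_deg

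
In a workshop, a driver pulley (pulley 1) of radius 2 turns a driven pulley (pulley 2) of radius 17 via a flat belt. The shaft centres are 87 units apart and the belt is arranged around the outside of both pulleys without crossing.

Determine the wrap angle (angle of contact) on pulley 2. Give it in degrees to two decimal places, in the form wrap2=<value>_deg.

open belt: β = asin((r2−r1)/C) = asin(15/87) = 9.9282°
wrap1 = π − 2β = 160.1436°
wrap2 = π + 2β = 199.8564°

wrap2=199.86_deg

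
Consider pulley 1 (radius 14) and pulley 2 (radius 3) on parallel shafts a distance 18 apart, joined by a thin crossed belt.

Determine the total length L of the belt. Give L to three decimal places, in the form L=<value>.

crossed belt: β = asin((r1+r2)/C) = asin(17/18) = 70.8119°
wrap1 = wrap2 = π + 2β = 321.6237°
tangent length = C·cosβ = 5.9161
L = (r1+r2)·wrap + 2·C·cosβ = 17·5.6134 + 2·5.9161 = 107.2598

L=107.260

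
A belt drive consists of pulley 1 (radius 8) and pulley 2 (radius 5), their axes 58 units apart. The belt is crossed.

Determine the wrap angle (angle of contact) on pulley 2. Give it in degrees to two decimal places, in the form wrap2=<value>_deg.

wrap2=205.90_deg

crossed belt: β = asin((r1+r2)/C) = asin(13/58) = 12.9522°
wrap1 = wrap2 = π + 2β = 205.9044°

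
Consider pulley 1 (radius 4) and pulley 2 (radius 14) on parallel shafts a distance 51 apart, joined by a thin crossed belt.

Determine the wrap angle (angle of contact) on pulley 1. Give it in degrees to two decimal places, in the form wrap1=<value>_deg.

crossed belt: β = asin((r1+r2)/C) = asin(18/51) = 20.6673°
wrap1 = wrap2 = π + 2β = 221.3346°

wrap1=221.33_deg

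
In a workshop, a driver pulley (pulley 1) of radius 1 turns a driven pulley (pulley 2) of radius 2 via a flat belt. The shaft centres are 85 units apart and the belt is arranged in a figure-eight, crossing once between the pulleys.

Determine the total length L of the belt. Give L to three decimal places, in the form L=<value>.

crossed belt: β = asin((r1+r2)/C) = asin(3/85) = 2.0226°
wrap1 = wrap2 = π + 2β = 184.0452°
tangent length = C·cosβ = 84.9470
L = (r1+r2)·wrap + 2·C·cosβ = 3·3.2122 + 2·84.9470 = 179.5307

L=179.531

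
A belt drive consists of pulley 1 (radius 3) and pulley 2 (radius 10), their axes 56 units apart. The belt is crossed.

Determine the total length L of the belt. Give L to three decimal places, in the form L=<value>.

crossed belt: β = asin((r1+r2)/C) = asin(13/56) = 13.4233°
wrap1 = wrap2 = π + 2β = 206.8465°
tangent length = C·cosβ = 54.4702
L = (r1+r2)·wrap + 2·C·cosβ = 13·3.6102 + 2·54.4702 = 155.8723

L=155.872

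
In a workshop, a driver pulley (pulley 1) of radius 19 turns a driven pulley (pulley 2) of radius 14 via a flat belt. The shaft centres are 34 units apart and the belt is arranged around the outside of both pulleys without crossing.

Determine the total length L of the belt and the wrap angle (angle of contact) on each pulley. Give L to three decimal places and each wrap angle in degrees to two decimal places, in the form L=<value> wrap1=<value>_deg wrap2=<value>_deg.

L=172.409 wrap1=196.91_deg wrap2=163.09_deg

open belt: β = asin((r2−r1)/C) = asin(-5/34) = -8.4565°
wrap1 = π − 2β = 196.9130°
wrap2 = π + 2β = 163.0870°
tangent length = C·cosβ = 33.6303
L = r1·wrap1 + r2·wrap2 + 2·C·cosβ = 19·3.4368 + 14·2.8464 + 2·33.6303 = 172.4092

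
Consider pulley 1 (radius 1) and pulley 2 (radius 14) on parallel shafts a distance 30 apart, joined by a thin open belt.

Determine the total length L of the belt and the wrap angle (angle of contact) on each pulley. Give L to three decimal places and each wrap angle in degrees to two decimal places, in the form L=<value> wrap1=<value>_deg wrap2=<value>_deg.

open belt: β = asin((r2−r1)/C) = asin(13/30) = 25.6793°
wrap1 = π − 2β = 128.6414°
wrap2 = π + 2β = 231.3586°
tangent length = C·cosβ = 27.0370
L = r1·wrap1 + r2·wrap2 + 2·C·cosβ = 1·2.2452 + 14·4.0380 + 2·27.0370 = 112.8508

L=112.851 wrap1=128.64_deg wrap2=231.36_deg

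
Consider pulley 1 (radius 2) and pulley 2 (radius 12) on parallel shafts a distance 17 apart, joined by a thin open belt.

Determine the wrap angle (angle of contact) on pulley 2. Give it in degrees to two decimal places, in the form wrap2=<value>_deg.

open belt: β = asin((r2−r1)/C) = asin(10/17) = 36.0319°
wrap1 = π − 2β = 107.9362°
wrap2 = π + 2β = 252.0638°

wrap2=252.06_deg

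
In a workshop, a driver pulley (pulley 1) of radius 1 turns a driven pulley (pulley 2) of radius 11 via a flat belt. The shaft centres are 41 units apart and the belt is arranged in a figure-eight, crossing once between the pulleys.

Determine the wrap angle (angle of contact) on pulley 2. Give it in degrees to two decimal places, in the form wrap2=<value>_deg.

crossed belt: β = asin((r1+r2)/C) = asin(12/41) = 17.0186°
wrap1 = wrap2 = π + 2β = 214.0373°

wrap2=214.04_deg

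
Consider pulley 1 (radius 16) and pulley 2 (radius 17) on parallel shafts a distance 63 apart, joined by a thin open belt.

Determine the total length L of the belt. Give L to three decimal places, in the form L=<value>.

L=229.688

open belt: β = asin((r2−r1)/C) = asin(1/63) = 0.9095°
wrap1 = π − 2β = 178.1810°
wrap2 = π + 2β = 181.8190°
tangent length = C·cosβ = 62.9921
L = r1·wrap1 + r2·wrap2 + 2·C·cosβ = 16·3.1098 + 17·3.1733 + 2·62.9921 = 229.6884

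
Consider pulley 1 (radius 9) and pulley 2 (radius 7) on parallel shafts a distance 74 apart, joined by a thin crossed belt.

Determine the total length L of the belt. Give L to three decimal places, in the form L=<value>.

L=201.739

crossed belt: β = asin((r1+r2)/C) = asin(16/74) = 12.4869°
wrap1 = wrap2 = π + 2β = 204.9738°
tangent length = C·cosβ = 72.2496
L = (r1+r2)·wrap + 2·C·cosβ = 16·3.5775 + 2·72.2496 = 201.7386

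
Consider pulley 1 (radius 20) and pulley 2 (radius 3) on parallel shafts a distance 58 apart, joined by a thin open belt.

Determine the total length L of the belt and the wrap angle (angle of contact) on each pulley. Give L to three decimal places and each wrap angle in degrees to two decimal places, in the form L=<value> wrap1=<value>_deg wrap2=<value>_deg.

open belt: β = asin((r2−r1)/C) = asin(-17/58) = -17.0438°
wrap1 = π − 2β = 214.0877°
wrap2 = π + 2β = 145.9123°
tangent length = C·cosβ = 55.4527
L = r1·wrap1 + r2·wrap2 + 2·C·cosβ = 20·3.7365 + 3·2.5467 + 2·55.4527 = 193.2760

L=193.276 wrap1=214.09_deg wrap2=145.91_deg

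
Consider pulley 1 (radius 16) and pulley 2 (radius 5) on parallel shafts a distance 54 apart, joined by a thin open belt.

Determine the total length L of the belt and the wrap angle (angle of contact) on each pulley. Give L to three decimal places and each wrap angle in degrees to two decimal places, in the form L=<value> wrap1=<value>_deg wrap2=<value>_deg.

open belt: β = asin((r2−r1)/C) = asin(-11/54) = -11.7536°
wrap1 = π − 2β = 203.5073°
wrap2 = π + 2β = 156.4927°
tangent length = C·cosβ = 52.8678
L = r1·wrap1 + r2·wrap2 + 2·C·cosβ = 16·3.5519 + 5·2.7313 + 2·52.8678 = 176.2220

L=176.222 wrap1=203.51_deg wrap2=156.49_deg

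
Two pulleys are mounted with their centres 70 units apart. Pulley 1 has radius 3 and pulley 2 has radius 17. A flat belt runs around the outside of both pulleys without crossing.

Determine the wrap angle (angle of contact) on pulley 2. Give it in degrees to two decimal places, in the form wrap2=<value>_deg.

wrap2=203.07_deg

open belt: β = asin((r2−r1)/C) = asin(14/70) = 11.5370°
wrap1 = π − 2β = 156.9261°
wrap2 = π + 2β = 203.0739°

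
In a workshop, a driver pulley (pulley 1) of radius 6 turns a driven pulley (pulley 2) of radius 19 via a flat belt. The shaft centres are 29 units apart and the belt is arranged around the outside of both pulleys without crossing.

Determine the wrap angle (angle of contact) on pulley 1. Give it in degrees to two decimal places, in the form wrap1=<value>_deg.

open belt: β = asin((r2−r1)/C) = asin(13/29) = 26.6331°
wrap1 = π − 2β = 126.7338°
wrap2 = π + 2β = 233.2662°

wrap1=126.73_deg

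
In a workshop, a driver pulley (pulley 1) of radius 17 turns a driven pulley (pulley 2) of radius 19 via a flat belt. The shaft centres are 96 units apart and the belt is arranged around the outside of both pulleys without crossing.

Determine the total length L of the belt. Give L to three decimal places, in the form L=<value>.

open belt: β = asin((r2−r1)/C) = asin(2/96) = 1.1937°
wrap1 = π − 2β = 177.6125°
wrap2 = π + 2β = 182.3875°
tangent length = C·cosβ = 95.9792
L = r1·wrap1 + r2·wrap2 + 2·C·cosβ = 17·3.0999 + 19·3.1833 + 2·95.9792 = 305.1390

L=305.139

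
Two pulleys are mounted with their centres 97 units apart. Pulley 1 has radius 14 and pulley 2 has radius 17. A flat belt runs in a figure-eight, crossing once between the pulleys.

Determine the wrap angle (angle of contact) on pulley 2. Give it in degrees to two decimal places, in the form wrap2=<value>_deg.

crossed belt: β = asin((r1+r2)/C) = asin(31/97) = 18.6380°
wrap1 = wrap2 = π + 2β = 217.2760°

wrap2=217.28_deg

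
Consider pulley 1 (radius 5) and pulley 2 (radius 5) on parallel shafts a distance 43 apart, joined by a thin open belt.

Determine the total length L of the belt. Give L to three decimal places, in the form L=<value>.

open belt: β = asin((r2−r1)/C) = asin(0/43) = 0.0000°
wrap1 = π − 2β = 180.0000°
wrap2 = π + 2β = 180.0000°
tangent length = C·cosβ = 43.0000
L = r1·wrap1 + r2·wrap2 + 2·C·cosβ = 5·3.1416 + 5·3.1416 + 2·43.0000 = 117.4159

L=117.416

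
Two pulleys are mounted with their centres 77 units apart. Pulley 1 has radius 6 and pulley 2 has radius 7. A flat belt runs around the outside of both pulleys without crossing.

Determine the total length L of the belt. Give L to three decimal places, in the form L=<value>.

open belt: β = asin((r2−r1)/C) = asin(1/77) = 0.7441°
wrap1 = π − 2β = 178.5118°
wrap2 = π + 2β = 181.4882°
tangent length = C·cosβ = 76.9935
L = r1·wrap1 + r2·wrap2 + 2·C·cosβ = 6·3.1156 + 7·3.1676 + 2·76.9935 = 194.8537

L=194.854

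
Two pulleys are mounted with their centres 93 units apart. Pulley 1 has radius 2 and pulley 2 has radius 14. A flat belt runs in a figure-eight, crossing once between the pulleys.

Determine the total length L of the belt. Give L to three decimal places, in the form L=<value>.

crossed belt: β = asin((r1+r2)/C) = asin(16/93) = 9.9066°
wrap1 = wrap2 = π + 2β = 199.8133°
tangent length = C·cosβ = 91.6133
L = (r1+r2)·wrap + 2·C·cosβ = 16·3.4874 + 2·91.6133 = 239.0250

L=239.025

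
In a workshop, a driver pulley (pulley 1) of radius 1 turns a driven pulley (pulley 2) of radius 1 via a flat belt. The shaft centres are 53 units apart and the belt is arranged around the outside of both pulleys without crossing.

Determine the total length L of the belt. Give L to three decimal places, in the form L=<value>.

L=112.283

open belt: β = asin((r2−r1)/C) = asin(0/53) = 0.0000°
wrap1 = π − 2β = 180.0000°
wrap2 = π + 2β = 180.0000°
tangent length = C·cosβ = 53.0000
L = r1·wrap1 + r2·wrap2 + 2·C·cosβ = 1·3.1416 + 1·3.1416 + 2·53.0000 = 112.2832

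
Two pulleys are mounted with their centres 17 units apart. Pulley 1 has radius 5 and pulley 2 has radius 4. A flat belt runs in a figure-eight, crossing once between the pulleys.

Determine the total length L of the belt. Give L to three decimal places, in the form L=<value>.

L=67.161

crossed belt: β = asin((r1+r2)/C) = asin(9/17) = 31.9657°
wrap1 = wrap2 = π + 2β = 243.9314°
tangent length = C·cosβ = 14.4222
L = (r1+r2)·wrap + 2·C·cosβ = 9·4.2574 + 2·14.4222 = 67.1611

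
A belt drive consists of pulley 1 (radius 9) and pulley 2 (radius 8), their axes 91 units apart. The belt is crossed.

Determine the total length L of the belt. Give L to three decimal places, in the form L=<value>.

L=238.592

crossed belt: β = asin((r1+r2)/C) = asin(17/91) = 10.7669°
wrap1 = wrap2 = π + 2β = 201.5337°
tangent length = C·cosβ = 89.3980
L = (r1+r2)·wrap + 2·C·cosβ = 17·3.5174 + 2·89.3980 = 238.5922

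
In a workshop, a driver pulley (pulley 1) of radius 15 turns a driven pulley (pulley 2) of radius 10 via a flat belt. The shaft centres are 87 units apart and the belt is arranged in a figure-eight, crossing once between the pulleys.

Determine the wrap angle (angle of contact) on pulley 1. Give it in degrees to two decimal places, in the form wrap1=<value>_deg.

wrap1=213.40_deg

crossed belt: β = asin((r1+r2)/C) = asin(25/87) = 16.6997°
wrap1 = wrap2 = π + 2β = 213.3995°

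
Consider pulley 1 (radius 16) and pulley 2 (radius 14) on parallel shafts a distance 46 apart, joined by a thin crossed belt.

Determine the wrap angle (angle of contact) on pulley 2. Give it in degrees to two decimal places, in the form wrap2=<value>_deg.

wrap2=261.41_deg

crossed belt: β = asin((r1+r2)/C) = asin(30/46) = 40.7057°
wrap1 = wrap2 = π + 2β = 261.4114°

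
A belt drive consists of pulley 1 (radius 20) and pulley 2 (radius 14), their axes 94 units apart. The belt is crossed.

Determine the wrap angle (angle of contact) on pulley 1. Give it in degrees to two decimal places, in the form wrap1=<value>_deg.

crossed belt: β = asin((r1+r2)/C) = asin(34/94) = 21.2048°
wrap1 = wrap2 = π + 2β = 222.4095°

wrap1=222.41_deg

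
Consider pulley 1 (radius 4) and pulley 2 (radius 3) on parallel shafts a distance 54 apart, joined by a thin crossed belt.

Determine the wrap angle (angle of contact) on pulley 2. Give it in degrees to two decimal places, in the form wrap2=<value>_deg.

crossed belt: β = asin((r1+r2)/C) = asin(7/54) = 7.4482°
wrap1 = wrap2 = π + 2β = 194.8964°

wrap2=194.90_deg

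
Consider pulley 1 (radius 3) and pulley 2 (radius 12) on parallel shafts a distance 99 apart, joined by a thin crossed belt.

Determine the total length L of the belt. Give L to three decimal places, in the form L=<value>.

L=247.401

crossed belt: β = asin((r1+r2)/C) = asin(15/99) = 8.7147°
wrap1 = wrap2 = π + 2β = 197.4295°
tangent length = C·cosβ = 97.8570
L = (r1+r2)·wrap + 2·C·cosβ = 15·3.4458 + 2·97.8570 = 247.4010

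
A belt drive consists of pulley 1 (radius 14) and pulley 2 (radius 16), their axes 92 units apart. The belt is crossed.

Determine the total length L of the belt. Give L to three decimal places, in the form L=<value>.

crossed belt: β = asin((r1+r2)/C) = asin(30/92) = 19.0314°
wrap1 = wrap2 = π + 2β = 218.0629°
tangent length = C·cosβ = 86.9713
L = (r1+r2)·wrap + 2·C·cosβ = 30·3.8059 + 2·86.9713 = 288.1200

L=288.120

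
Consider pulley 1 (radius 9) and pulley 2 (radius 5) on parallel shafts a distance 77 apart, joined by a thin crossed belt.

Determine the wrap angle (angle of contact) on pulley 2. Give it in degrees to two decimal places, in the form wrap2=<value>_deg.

crossed belt: β = asin((r1+r2)/C) = asin(14/77) = 10.4757°
wrap1 = wrap2 = π + 2β = 200.9514°

wrap2=200.95_deg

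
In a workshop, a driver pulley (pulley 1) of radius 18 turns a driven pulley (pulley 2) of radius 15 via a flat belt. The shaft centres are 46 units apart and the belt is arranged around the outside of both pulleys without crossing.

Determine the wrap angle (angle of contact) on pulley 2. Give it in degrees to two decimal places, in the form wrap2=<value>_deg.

wrap2=172.52_deg

open belt: β = asin((r2−r1)/C) = asin(-3/46) = -3.7393°
wrap1 = π − 2β = 187.4787°
wrap2 = π + 2β = 172.5213°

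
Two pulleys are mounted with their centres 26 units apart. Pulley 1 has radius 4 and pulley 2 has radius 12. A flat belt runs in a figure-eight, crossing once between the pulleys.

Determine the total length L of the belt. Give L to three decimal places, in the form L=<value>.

crossed belt: β = asin((r1+r2)/C) = asin(16/26) = 37.9799°
wrap1 = wrap2 = π + 2β = 255.9597°
tangent length = C·cosβ = 20.4939
L = (r1+r2)·wrap + 2·C·cosβ = 16·4.4673 + 2·20.4939 = 112.4652

L=112.465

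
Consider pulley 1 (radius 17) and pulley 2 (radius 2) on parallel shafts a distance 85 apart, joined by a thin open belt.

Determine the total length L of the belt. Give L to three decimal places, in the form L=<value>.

L=232.344

open belt: β = asin((r2−r1)/C) = asin(-15/85) = -10.1642°
wrap1 = π − 2β = 200.3285°
wrap2 = π + 2β = 159.6715°
tangent length = C·cosβ = 83.6660
L = r1·wrap1 + r2·wrap2 + 2·C·cosβ = 17·3.4964 + 2·2.7868 + 2·83.6660 = 232.3443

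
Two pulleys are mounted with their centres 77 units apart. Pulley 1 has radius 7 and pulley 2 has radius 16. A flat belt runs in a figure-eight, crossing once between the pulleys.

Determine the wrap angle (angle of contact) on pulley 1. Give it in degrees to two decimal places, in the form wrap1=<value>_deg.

crossed belt: β = asin((r1+r2)/C) = asin(23/77) = 17.3796°
wrap1 = wrap2 = π + 2β = 214.7592°

wrap1=214.76_deg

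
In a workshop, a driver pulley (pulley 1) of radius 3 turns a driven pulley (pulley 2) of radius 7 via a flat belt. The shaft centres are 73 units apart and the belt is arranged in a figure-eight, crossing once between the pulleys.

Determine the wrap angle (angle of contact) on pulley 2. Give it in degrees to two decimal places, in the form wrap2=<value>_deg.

crossed belt: β = asin((r1+r2)/C) = asin(10/73) = 7.8735°
wrap1 = wrap2 = π + 2β = 195.7470°

wrap2=195.75_deg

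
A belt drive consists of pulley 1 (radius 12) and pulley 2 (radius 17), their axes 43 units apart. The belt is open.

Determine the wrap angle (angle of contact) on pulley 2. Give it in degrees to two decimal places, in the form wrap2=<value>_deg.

open belt: β = asin((r2−r1)/C) = asin(5/43) = 6.6774°
wrap1 = π − 2β = 166.6452°
wrap2 = π + 2β = 193.3548°

wrap2=193.35_deg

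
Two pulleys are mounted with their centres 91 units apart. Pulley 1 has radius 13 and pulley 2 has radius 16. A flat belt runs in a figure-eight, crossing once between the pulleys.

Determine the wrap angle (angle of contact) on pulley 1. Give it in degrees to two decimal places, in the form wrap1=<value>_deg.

wrap1=217.17_deg

crossed belt: β = asin((r1+r2)/C) = asin(29/91) = 18.5832°
wrap1 = wrap2 = π + 2β = 217.1664°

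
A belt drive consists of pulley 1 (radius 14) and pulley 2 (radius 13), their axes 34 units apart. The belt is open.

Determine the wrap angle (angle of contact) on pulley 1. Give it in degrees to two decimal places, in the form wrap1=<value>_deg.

open belt: β = asin((r2−r1)/C) = asin(-1/34) = -1.6854°
wrap1 = π − 2β = 183.3708°
wrap2 = π + 2β = 176.6292°

wrap1=183.37_deg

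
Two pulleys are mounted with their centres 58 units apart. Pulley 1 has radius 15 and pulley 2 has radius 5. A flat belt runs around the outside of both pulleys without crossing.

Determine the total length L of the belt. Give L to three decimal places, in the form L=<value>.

L=180.560

open belt: β = asin((r2−r1)/C) = asin(-10/58) = -9.9282°
wrap1 = π − 2β = 199.8564°
wrap2 = π + 2β = 160.1436°
tangent length = C·cosβ = 57.1314
L = r1·wrap1 + r2·wrap2 + 2·C·cosβ = 15·3.4882 + 5·2.7950 + 2·57.1314 = 180.5603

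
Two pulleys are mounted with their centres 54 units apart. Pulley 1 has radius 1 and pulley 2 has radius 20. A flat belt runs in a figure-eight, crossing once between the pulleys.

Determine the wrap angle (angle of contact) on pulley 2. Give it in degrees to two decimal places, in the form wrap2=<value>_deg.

crossed belt: β = asin((r1+r2)/C) = asin(21/54) = 22.8854°
wrap1 = wrap2 = π + 2β = 225.7708°

wrap2=225.77_deg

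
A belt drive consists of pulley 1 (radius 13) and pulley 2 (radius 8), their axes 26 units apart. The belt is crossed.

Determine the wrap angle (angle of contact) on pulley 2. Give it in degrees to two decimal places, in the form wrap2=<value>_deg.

wrap2=287.74_deg

crossed belt: β = asin((r1+r2)/C) = asin(21/26) = 53.8711°
wrap1 = wrap2 = π + 2β = 287.7421°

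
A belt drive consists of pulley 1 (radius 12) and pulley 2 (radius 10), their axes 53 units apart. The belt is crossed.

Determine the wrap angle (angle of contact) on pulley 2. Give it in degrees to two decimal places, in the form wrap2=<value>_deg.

wrap2=229.05_deg

crossed belt: β = asin((r1+r2)/C) = asin(22/53) = 24.5253°
wrap1 = wrap2 = π + 2β = 229.0505°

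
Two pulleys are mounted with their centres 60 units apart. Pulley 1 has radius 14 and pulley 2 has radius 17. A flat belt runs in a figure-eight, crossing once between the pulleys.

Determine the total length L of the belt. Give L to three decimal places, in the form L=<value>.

crossed belt: β = asin((r1+r2)/C) = asin(31/60) = 31.1089°
wrap1 = wrap2 = π + 2β = 242.2178°
tangent length = C·cosβ = 51.3712
L = (r1+r2)·wrap + 2·C·cosβ = 31·4.2275 + 2·51.3712 = 233.7949

L=233.795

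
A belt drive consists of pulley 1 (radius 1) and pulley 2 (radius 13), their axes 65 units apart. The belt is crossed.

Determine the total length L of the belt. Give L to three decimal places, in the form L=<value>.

L=177.010

crossed belt: β = asin((r1+r2)/C) = asin(14/65) = 12.4381°
wrap1 = wrap2 = π + 2β = 204.8762°
tangent length = C·cosβ = 63.4744
L = (r1+r2)·wrap + 2·C·cosβ = 14·3.5758 + 2·63.4744 = 177.0095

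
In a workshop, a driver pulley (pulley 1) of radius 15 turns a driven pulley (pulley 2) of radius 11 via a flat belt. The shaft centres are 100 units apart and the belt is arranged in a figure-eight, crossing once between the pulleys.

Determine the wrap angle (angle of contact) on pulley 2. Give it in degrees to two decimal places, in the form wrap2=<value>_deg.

crossed belt: β = asin((r1+r2)/C) = asin(26/100) = 15.0701°
wrap1 = wrap2 = π + 2β = 210.1401°

wrap2=210.14_deg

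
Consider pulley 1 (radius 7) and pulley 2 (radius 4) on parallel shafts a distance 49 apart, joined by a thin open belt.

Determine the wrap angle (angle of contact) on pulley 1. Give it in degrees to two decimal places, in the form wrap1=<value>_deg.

wrap1=187.02_deg

open belt: β = asin((r2−r1)/C) = asin(-3/49) = -3.5101°
wrap1 = π − 2β = 187.0202°
wrap2 = π + 2β = 172.9798°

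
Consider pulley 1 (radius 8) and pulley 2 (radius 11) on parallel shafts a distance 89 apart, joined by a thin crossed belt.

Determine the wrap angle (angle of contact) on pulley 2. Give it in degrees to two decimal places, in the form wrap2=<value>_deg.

crossed belt: β = asin((r1+r2)/C) = asin(19/89) = 12.3266°
wrap1 = wrap2 = π + 2β = 204.6531°

wrap2=204.65_deg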